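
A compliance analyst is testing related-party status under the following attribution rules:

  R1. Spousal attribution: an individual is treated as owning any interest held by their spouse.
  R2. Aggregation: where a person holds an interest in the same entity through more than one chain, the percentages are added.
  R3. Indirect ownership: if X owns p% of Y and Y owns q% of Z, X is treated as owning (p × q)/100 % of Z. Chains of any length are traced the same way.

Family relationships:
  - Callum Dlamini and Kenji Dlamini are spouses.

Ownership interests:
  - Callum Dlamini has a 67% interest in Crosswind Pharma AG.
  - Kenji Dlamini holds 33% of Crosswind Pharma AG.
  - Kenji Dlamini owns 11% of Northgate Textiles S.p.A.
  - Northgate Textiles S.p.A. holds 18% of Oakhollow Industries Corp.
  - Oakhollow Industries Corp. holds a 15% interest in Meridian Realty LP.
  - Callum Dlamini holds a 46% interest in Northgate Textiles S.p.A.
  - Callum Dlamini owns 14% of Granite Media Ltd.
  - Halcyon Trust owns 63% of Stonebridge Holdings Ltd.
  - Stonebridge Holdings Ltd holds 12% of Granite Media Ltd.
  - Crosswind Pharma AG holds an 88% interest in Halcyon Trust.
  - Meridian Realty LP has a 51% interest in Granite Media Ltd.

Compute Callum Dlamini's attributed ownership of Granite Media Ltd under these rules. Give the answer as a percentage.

By spousal attribution (R1), Callum Dlamini is treated as also owning Kenji Dlamini's interest in Crosswind Pharma AG, giving 67% + 33% = 100%.
By spousal attribution (R1), Callum Dlamini is treated as also owning Kenji Dlamini's interest in Northgate Textiles S.p.A, giving 46% + 11% = 57%.
Chain via Crosswind Pharma AG → Halcyon Trust → Stonebridge Holdings Ltd (R3): 100% × 88% × 63% × 12% = 6.6528% of Granite Media Ltd.
Chain via Northgate Textiles S.p.A. → Oakhollow Industries Corp. → Meridian Realty LP (R3): 57% × 18% × 15% × 51% = 0.78489% of Granite Media Ltd.
Direct interest in Granite Media Ltd: 14%.
Aggregating (R2): 6.6528% + 0.78489% + 14% = 21.43769%.

21.43769%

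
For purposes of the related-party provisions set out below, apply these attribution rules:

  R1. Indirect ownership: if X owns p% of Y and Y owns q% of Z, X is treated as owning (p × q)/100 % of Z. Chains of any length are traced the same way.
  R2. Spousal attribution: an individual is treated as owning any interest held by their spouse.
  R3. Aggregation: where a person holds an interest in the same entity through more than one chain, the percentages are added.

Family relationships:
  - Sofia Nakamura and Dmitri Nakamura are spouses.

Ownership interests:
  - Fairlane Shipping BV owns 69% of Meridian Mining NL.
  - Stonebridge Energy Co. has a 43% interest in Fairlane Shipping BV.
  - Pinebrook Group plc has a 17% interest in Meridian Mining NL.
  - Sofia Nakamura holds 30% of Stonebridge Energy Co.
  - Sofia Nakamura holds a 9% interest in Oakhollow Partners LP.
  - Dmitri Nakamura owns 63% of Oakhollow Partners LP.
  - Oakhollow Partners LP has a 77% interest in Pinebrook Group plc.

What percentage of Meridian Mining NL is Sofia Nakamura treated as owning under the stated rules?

18.3258%

By spousal attribution (R2), Sofia Nakamura is treated as also owning Dmitri Nakamura's interest in Oakhollow Partners LP, giving 9% + 63% = 72%.
Chain via Stonebridge Energy Co. → Fairlane Shipping BV (R1): 30% × 43% × 69% = 8.901% of Meridian Mining NL.
Chain via Oakhollow Partners LP → Pinebrook Group plc (R1): 72% × 77% × 17% = 9.4248% of Meridian Mining NL.
Aggregating (R3): 8.901% + 9.4248% = 18.3258%.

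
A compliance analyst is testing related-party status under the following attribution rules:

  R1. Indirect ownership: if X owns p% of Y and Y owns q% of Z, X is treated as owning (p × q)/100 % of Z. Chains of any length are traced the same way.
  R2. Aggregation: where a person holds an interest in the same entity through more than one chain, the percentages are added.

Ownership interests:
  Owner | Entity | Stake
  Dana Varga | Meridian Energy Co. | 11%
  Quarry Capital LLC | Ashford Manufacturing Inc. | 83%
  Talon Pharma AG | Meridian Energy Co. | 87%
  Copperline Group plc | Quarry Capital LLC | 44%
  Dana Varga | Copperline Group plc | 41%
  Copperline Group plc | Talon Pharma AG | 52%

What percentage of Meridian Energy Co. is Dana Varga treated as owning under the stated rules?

29.5484%

Chain via Copperline Group plc → Talon Pharma AG (R1): 41% × 52% × 87% = 18.5484% of Meridian Energy Co.
Direct interest in Meridian Energy Co: 11%.
Aggregating (R2): 18.5484% + 11% = 29.5484%.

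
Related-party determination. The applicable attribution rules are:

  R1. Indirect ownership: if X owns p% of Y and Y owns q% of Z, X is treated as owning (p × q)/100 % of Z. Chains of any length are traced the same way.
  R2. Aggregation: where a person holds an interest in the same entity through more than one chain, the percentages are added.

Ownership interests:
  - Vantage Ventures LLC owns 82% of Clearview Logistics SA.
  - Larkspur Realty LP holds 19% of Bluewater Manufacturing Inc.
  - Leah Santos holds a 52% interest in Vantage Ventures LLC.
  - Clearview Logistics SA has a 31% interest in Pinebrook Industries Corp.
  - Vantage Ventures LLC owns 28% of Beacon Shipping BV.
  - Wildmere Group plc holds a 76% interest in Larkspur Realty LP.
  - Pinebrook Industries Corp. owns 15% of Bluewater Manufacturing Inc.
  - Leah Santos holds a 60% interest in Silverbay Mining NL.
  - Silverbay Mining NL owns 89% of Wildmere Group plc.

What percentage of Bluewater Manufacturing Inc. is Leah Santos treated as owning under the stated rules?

9.69372%

Chain via Vantage Ventures LLC → Clearview Logistics SA → Pinebrook Industries Corp. (R1): 52% × 82% × 31% × 15% = 1.98276% of Bluewater Manufacturing Inc.
Chain via Silverbay Mining NL → Wildmere Group plc → Larkspur Realty LP (R1): 60% × 89% × 76% × 19% = 7.71096% of Bluewater Manufacturing Inc.
Aggregating (R2): 1.98276% + 7.71096% = 9.69372%.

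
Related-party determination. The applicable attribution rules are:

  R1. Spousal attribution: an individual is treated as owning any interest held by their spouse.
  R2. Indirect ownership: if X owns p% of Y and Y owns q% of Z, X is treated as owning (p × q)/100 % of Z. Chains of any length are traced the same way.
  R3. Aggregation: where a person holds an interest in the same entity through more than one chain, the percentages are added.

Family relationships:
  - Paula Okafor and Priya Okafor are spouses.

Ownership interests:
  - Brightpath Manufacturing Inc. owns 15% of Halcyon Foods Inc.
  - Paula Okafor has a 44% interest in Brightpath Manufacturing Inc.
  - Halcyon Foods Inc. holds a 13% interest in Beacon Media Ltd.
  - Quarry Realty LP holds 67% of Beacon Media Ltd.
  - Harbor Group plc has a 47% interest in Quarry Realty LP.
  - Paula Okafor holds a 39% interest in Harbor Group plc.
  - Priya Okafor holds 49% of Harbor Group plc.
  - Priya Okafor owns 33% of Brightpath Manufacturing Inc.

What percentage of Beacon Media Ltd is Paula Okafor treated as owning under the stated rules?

29.2127%

By spousal attribution (R1), Paula Okafor is treated as also owning Priya Okafor's interest in Harbor Group plc, giving 39% + 49% = 88%.
By spousal attribution (R1), Paula Okafor is treated as also owning Priya Okafor's interest in Brightpath Manufacturing Inc, giving 44% + 33% = 77%.
Chain via Harbor Group plc → Quarry Realty LP (R2): 88% × 47% × 67% = 27.7112% of Beacon Media Ltd.
Chain via Brightpath Manufacturing Inc. → Halcyon Foods Inc. (R2): 77% × 15% × 13% = 1.5015% of Beacon Media Ltd.
Aggregating (R3): 27.7112% + 1.5015% = 29.2127%.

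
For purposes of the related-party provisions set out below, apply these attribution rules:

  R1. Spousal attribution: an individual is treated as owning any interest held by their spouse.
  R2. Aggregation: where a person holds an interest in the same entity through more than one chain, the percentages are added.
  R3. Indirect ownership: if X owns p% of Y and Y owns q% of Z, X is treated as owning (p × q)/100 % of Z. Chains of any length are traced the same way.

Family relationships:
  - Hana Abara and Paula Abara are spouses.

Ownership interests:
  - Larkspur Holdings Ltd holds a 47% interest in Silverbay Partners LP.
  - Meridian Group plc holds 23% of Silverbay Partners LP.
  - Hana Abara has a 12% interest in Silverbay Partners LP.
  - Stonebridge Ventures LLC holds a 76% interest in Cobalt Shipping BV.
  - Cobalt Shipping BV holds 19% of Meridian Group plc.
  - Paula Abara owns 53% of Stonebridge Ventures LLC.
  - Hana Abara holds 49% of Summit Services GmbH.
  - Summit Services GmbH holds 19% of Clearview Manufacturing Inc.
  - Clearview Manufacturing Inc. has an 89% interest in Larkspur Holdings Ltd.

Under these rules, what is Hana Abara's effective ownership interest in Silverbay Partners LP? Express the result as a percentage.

17.654609%

By spousal attribution (R1), Hana Abara is treated as owning Paula Abara's 53% interest in Stonebridge Ventures LLC.
Chain via Summit Services GmbH → Clearview Manufacturing Inc. → Larkspur Holdings Ltd (R3): 49% × 19% × 89% × 47% = 3.894373% of Silverbay Partners LP.
Direct interest in Silverbay Partners LP: 12%.
Chain via Stonebridge Ventures LLC → Cobalt Shipping BV → Meridian Group plc (R3): 53% × 76% × 19% × 23% = 1.760236% of Silverbay Partners LP.
Aggregating (R2): 3.894373% + 12% + 1.760236% = 17.654609%.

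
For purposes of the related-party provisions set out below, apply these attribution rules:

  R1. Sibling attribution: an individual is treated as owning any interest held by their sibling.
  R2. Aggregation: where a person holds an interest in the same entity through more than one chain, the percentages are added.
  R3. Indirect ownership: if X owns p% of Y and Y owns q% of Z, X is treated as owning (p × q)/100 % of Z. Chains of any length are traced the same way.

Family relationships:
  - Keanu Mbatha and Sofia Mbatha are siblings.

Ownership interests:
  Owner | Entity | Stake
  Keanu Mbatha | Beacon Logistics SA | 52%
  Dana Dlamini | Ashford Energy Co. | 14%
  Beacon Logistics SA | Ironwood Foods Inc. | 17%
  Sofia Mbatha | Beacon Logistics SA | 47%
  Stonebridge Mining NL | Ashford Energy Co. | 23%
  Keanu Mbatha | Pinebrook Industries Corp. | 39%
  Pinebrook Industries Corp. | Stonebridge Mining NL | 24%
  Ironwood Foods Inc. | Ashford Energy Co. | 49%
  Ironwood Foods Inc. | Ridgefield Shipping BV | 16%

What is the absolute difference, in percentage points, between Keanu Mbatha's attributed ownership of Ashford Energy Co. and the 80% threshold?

69.6005

By sibling attribution (R1), Keanu Mbatha is treated as also owning Sofia Mbatha's interest in Beacon Logistics SA, giving 52% + 47% = 99%.
Chain via Pinebrook Industries Corp. → Stonebridge Mining NL (R3): 39% × 24% × 23% = 2.1528% of Ashford Energy Co.
Chain via Beacon Logistics SA → Ironwood Foods Inc. (R3): 99% × 17% × 49% = 8.2467% of Ashford Energy Co.
Aggregating (R2): 2.1528% + 8.2467% = 10.3995%.
10.3995% falls short of the 80% threshold by 69.6005 percentage points.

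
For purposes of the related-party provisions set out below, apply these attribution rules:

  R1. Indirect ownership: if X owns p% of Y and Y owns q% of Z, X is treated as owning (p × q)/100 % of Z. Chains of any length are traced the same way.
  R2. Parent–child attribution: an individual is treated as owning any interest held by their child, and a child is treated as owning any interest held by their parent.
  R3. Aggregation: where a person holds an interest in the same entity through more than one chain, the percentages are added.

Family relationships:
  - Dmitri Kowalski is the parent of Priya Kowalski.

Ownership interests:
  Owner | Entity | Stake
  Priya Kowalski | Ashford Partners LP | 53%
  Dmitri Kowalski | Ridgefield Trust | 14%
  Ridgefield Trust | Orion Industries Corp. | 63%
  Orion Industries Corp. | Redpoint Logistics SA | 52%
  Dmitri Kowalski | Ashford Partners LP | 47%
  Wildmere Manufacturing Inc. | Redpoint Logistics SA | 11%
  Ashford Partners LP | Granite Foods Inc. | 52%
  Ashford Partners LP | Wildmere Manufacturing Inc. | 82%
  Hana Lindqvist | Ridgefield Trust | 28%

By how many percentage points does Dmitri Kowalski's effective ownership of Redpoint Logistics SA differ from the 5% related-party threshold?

By parent–child attribution (R2), Dmitri Kowalski is treated as also owning Priya Kowalski's interest in Ashford Partners LP, giving 47% + 53% = 100%.
Chain via Ridgefield Trust → Orion Industries Corp. (R1): 14% × 63% × 52% = 4.5864% of Redpoint Logistics SA.
Chain via Ashford Partners LP → Wildmere Manufacturing Inc. (R1): 100% × 82% × 11% = 9.02% of Redpoint Logistics SA.
Aggregating (R3): 4.5864% + 9.02% = 13.6064%.
13.6064% exceeds the 5% threshold by 8.6064 percentage points.

8.6064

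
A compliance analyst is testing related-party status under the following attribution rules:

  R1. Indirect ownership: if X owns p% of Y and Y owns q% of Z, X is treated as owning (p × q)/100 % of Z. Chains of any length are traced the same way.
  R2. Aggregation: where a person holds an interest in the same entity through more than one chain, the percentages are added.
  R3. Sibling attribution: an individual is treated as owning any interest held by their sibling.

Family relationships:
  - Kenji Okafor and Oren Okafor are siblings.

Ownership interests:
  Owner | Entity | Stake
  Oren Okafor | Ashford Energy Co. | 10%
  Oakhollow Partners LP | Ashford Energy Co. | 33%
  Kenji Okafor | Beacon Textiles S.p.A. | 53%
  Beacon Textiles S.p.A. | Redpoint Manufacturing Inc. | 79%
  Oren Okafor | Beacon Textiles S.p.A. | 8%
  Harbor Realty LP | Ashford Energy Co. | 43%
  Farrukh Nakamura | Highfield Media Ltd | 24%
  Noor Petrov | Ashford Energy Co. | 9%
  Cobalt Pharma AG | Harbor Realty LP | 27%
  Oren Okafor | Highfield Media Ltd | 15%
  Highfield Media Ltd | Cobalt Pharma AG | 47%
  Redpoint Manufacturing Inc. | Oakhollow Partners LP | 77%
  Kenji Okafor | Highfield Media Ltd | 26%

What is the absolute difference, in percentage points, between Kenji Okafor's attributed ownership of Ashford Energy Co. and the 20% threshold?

By sibling attribution (R3), Kenji Okafor is treated as also owning Oren Okafor's interest in Highfield Media Ltd, giving 26% + 15% = 41%.
By sibling attribution (R3), Kenji Okafor is treated as also owning Oren Okafor's interest in Beacon Textiles S.p.A, giving 53% + 8% = 61%.
By sibling attribution (R3), Kenji Okafor is treated as owning Oren Okafor's 10% interest in Ashford Energy Co.
Chain via Highfield Media Ltd → Cobalt Pharma AG → Harbor Realty LP (R1): 41% × 47% × 27% × 43% = 2.237247% of Ashford Energy Co.
Chain via Beacon Textiles S.p.A. → Redpoint Manufacturing Inc. → Oakhollow Partners LP (R1): 61% × 79% × 77% × 33% = 12.245079% of Ashford Energy Co.
Direct interest in Ashford Energy Co: 10%.
Aggregating (R2): 2.237247% + 12.245079% + 10% = 24.482326%.
24.482326% exceeds the 20% threshold by 4.482326 percentage points.

4.482326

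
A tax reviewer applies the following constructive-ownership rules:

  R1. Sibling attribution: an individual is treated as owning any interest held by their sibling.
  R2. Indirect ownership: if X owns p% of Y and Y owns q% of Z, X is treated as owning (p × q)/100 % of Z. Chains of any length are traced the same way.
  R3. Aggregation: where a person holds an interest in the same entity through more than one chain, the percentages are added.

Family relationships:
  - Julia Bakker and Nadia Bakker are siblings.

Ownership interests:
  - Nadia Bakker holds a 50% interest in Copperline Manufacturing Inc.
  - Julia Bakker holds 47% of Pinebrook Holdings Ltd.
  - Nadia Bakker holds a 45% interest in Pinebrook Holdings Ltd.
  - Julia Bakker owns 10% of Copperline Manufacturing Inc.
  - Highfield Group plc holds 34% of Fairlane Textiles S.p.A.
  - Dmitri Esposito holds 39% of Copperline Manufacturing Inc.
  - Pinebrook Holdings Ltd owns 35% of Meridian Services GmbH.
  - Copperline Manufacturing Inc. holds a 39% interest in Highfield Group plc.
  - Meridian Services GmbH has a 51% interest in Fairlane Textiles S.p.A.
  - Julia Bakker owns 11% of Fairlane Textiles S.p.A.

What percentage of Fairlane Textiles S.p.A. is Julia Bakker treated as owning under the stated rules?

35.378%

By sibling attribution (R1), Julia Bakker is treated as also owning Nadia Bakker's interest in Pinebrook Holdings Ltd, giving 47% + 45% = 92%.
By sibling attribution (R1), Julia Bakker is treated as also owning Nadia Bakker's interest in Copperline Manufacturing Inc, giving 10% + 50% = 60%.
Chain via Pinebrook Holdings Ltd → Meridian Services GmbH (R2): 92% × 35% × 51% = 16.422% of Fairlane Textiles S.p.A.
Chain via Copperline Manufacturing Inc. → Highfield Group plc (R2): 60% × 39% × 34% = 7.956% of Fairlane Textiles S.p.A.
Direct interest in Fairlane Textiles S.p.A: 11%.
Aggregating (R3): 16.422% + 7.956% + 11% = 35.378%.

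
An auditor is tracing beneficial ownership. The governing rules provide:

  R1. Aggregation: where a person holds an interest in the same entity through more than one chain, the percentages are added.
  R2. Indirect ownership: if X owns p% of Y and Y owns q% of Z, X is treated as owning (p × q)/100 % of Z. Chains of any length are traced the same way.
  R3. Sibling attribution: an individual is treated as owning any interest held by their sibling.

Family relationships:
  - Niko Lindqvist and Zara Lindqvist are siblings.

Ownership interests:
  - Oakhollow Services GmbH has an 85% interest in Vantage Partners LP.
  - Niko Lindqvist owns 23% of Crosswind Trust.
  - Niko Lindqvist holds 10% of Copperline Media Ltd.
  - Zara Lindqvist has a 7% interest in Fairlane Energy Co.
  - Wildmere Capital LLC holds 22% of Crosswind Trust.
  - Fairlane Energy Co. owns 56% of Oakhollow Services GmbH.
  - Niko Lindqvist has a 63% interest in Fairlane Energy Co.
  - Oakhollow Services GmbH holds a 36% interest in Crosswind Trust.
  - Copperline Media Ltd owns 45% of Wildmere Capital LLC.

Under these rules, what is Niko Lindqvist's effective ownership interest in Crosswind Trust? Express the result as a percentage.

38.102%

By sibling attribution (R3), Niko Lindqvist is treated as also owning Zara Lindqvist's interest in Fairlane Energy Co, giving 63% + 7% = 70%.
Chain via Copperline Media Ltd → Wildmere Capital LLC (R2): 10% × 45% × 22% = 0.99% of Crosswind Trust.
Chain via Fairlane Energy Co. → Oakhollow Services GmbH (R2): 70% × 56% × 36% = 14.112% of Crosswind Trust.
Direct interest in Crosswind Trust: 23%.
Aggregating (R1): 0.99% + 14.112% + 23% = 38.102%.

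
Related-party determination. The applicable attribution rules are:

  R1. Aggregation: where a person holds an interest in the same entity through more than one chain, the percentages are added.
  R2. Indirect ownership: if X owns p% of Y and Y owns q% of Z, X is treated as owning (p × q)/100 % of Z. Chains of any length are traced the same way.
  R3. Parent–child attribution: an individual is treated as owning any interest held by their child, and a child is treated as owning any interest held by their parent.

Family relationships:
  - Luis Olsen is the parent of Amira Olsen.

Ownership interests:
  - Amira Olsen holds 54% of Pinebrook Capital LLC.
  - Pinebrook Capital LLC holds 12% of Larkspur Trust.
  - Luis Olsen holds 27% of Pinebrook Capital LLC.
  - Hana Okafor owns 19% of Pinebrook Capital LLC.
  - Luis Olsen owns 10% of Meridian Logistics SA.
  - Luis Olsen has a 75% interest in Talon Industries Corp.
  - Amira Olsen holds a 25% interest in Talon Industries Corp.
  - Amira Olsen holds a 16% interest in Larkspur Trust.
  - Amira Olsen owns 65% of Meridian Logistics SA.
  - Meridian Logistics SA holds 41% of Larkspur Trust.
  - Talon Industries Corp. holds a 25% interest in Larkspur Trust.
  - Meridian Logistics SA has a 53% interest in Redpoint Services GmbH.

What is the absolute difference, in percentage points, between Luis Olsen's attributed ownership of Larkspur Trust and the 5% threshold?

By parent–child attribution (R3), Luis Olsen is treated as also owning Amira Olsen's interest in Meridian Logistics SA, giving 10% + 65% = 75%.
By parent–child attribution (R3), Luis Olsen is treated as also owning Amira Olsen's interest in Pinebrook Capital LLC, giving 27% + 54% = 81%.
By parent–child attribution (R3), Luis Olsen is treated as also owning Amira Olsen's interest in Talon Industries Corp, giving 75% + 25% = 100%.
By parent–child attribution (R3), Luis Olsen is treated as owning Amira Olsen's 16% interest in Larkspur Trust.
Chain via Meridian Logistics SA (R2): 75% × 41% = 30.75% of Larkspur Trust.
Chain via Pinebrook Capital LLC (R2): 81% × 12% = 9.72% of Larkspur Trust.
Chain via Talon Industries Corp. (R2): 100% × 25% = 25% of Larkspur Trust.
Direct interest in Larkspur Trust: 16%.
Aggregating (R1): 30.75% + 9.72% + 25% + 16% = 81.47%.
81.47% exceeds the 5% threshold by 76.47 percentage points.

76.47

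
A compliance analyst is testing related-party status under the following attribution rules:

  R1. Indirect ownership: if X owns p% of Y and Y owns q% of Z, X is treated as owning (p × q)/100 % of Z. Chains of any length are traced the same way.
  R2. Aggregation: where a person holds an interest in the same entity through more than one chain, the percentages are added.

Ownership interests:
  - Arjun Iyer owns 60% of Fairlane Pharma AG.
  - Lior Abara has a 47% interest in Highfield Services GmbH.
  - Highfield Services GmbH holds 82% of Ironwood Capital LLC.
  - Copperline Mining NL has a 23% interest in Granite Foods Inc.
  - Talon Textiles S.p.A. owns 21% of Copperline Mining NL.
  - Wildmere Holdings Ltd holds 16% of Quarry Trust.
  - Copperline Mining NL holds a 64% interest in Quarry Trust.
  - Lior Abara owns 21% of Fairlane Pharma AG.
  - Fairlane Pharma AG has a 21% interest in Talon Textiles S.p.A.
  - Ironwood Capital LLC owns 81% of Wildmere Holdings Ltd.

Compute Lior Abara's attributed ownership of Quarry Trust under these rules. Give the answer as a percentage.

5.587488%

Chain via Highfield Services GmbH → Ironwood Capital LLC → Wildmere Holdings Ltd (R1): 47% × 82% × 81% × 16% = 4.994784% of Quarry Trust.
Chain via Fairlane Pharma AG → Talon Textiles S.p.A. → Copperline Mining NL (R1): 21% × 21% × 21% × 64% = 0.592704% of Quarry Trust.
Aggregating (R2): 4.994784% + 0.592704% = 5.587488%.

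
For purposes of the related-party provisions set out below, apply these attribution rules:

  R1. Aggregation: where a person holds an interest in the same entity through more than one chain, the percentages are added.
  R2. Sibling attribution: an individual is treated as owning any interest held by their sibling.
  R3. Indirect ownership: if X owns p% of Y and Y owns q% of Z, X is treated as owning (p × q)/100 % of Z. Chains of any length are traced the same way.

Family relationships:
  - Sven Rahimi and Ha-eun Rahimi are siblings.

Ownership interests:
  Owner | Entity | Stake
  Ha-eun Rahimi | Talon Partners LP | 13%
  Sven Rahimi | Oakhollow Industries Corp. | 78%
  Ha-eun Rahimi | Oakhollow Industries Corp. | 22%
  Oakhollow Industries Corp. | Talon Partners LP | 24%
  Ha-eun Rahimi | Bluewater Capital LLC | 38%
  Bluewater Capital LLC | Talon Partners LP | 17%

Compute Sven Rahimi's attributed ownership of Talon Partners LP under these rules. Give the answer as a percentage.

By sibling attribution (R2), Sven Rahimi is treated as also owning Ha-eun Rahimi's interest in Oakhollow Industries Corp, giving 78% + 22% = 100%.
By sibling attribution (R2), Sven Rahimi is treated as owning Ha-eun Rahimi's 38% interest in Bluewater Capital LLC.
By sibling attribution (R2), Sven Rahimi is treated as owning Ha-eun Rahimi's 13% interest in Talon Partners LP.
Chain via Oakhollow Industries Corp. (R3): 100% × 24% = 24% of Talon Partners LP.
Chain via Bluewater Capital LLC (R3): 38% × 17% = 6.46% of Talon Partners LP.
Direct interest in Talon Partners LP: 13%.
Aggregating (R1): 24% + 6.46% + 13% = 43.46%.

43.46%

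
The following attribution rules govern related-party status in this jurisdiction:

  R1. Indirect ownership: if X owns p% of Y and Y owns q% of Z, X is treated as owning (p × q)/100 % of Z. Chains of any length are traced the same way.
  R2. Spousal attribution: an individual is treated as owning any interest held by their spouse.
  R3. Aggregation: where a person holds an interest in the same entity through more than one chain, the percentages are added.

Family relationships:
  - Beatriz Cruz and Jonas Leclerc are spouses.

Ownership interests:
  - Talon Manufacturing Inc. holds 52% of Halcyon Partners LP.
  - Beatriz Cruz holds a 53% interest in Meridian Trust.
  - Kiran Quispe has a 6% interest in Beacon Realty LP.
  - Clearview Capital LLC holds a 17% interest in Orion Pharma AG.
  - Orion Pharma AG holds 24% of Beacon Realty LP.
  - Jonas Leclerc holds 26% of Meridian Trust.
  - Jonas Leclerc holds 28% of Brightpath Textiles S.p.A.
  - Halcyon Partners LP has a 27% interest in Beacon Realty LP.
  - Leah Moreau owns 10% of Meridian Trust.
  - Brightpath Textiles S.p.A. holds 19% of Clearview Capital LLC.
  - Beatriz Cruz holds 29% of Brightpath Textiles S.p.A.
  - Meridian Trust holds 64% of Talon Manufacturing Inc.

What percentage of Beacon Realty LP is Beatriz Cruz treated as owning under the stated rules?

7.540488%

By spousal attribution (R2), Beatriz Cruz is treated as also owning Jonas Leclerc's interest in Brightpath Textiles S.p.A, giving 29% + 28% = 57%.
By spousal attribution (R2), Beatriz Cruz is treated as also owning Jonas Leclerc's interest in Meridian Trust, giving 53% + 26% = 79%.
Chain via Brightpath Textiles S.p.A. → Clearview Capital LLC → Orion Pharma AG (R1): 57% × 19% × 17% × 24% = 0.441864% of Beacon Realty LP.
Chain via Meridian Trust → Talon Manufacturing Inc. → Halcyon Partners LP (R1): 79% × 64% × 52% × 27% = 7.098624% of Beacon Realty LP.
Aggregating (R3): 0.441864% + 7.098624% = 7.540488%.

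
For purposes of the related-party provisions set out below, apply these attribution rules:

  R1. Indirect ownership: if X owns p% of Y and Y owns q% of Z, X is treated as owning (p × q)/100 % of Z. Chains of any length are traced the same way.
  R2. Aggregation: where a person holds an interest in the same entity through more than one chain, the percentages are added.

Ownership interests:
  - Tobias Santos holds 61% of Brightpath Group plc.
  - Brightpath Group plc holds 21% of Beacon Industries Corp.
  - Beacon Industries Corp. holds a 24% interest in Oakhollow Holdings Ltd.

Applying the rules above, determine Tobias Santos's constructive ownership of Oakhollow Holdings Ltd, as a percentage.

Chain via Brightpath Group plc → Beacon Industries Corp. (R1): 61% × 21% × 24% = 3.0744% of Oakhollow Holdings Ltd.

3.0744%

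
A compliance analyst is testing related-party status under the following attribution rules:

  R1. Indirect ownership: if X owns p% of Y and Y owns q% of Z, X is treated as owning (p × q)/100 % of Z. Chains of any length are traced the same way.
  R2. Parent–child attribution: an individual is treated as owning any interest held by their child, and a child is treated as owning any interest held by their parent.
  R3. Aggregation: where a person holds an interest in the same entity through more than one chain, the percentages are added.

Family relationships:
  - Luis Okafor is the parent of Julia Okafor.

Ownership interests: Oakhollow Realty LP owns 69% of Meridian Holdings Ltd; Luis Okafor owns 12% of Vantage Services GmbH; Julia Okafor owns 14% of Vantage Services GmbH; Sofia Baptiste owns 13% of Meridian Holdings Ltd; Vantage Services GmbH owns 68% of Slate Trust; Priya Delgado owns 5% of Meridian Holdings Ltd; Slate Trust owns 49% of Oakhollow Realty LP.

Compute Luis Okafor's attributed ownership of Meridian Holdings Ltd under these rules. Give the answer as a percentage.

5.977608%

By parent–child attribution (R2), Luis Okafor is treated as also owning Julia Okafor's interest in Vantage Services GmbH, giving 12% + 14% = 26%.
Chain via Vantage Services GmbH → Slate Trust → Oakhollow Realty LP (R1): 26% × 68% × 49% × 69% = 5.977608% of Meridian Holdings Ltd.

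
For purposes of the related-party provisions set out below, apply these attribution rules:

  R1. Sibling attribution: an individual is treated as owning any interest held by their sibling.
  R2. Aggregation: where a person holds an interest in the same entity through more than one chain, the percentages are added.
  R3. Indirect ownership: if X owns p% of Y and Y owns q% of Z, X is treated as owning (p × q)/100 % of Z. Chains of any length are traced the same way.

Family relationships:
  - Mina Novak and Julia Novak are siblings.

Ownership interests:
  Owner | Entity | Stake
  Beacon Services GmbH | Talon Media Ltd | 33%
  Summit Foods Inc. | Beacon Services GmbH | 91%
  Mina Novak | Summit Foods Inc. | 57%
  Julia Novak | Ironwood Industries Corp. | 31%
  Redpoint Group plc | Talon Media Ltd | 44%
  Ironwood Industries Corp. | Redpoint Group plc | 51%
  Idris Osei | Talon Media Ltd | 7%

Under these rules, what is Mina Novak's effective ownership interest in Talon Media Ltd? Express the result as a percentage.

By sibling attribution (R1), Mina Novak is treated as owning Julia Novak's 31% interest in Ironwood Industries Corp.
Chain via Summit Foods Inc. → Beacon Services GmbH (R3): 57% × 91% × 33% = 17.1171% of Talon Media Ltd.
Chain via Ironwood Industries Corp. → Redpoint Group plc (R3): 31% × 51% × 44% = 6.9564% of Talon Media Ltd.
Aggregating (R2): 17.1171% + 6.9564% = 24.0735%.

24.0735%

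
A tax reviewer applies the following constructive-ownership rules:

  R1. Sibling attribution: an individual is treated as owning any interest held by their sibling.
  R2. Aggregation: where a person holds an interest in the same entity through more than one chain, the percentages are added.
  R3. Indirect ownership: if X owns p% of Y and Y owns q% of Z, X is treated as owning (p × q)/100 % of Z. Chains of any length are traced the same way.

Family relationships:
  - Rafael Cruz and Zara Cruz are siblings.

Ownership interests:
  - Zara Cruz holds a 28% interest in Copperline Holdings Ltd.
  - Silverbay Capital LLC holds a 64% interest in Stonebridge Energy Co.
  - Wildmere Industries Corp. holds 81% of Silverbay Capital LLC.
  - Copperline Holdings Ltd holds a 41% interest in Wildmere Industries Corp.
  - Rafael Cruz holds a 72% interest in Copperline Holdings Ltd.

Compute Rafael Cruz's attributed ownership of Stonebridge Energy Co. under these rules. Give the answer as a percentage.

21.2544%

By sibling attribution (R1), Rafael Cruz is treated as also owning Zara Cruz's interest in Copperline Holdings Ltd, giving 72% + 28% = 100%.
Chain via Copperline Holdings Ltd → Wildmere Industries Corp. → Silverbay Capital LLC (R3): 100% × 41% × 81% × 64% = 21.2544% of Stonebridge Energy Co.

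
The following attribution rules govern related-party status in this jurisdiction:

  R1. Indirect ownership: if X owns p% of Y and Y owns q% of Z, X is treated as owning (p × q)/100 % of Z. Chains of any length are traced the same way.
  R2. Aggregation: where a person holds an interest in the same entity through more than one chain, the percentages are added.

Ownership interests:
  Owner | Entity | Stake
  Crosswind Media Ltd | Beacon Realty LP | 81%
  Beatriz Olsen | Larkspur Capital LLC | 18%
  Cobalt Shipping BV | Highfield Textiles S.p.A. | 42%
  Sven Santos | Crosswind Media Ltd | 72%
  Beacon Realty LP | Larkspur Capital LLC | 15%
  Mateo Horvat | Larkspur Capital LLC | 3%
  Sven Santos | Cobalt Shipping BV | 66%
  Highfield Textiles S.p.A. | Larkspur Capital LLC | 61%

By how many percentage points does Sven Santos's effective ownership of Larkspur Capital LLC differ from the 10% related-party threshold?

Chain via Cobalt Shipping BV → Highfield Textiles S.p.A. (R1): 66% × 42% × 61% = 16.9092% of Larkspur Capital LLC.
Chain via Crosswind Media Ltd → Beacon Realty LP (R1): 72% × 81% × 15% = 8.748% of Larkspur Capital LLC.
Aggregating (R2): 16.9092% + 8.748% = 25.6572%.
25.6572% exceeds the 10% threshold by 15.6572 percentage points.

15.6572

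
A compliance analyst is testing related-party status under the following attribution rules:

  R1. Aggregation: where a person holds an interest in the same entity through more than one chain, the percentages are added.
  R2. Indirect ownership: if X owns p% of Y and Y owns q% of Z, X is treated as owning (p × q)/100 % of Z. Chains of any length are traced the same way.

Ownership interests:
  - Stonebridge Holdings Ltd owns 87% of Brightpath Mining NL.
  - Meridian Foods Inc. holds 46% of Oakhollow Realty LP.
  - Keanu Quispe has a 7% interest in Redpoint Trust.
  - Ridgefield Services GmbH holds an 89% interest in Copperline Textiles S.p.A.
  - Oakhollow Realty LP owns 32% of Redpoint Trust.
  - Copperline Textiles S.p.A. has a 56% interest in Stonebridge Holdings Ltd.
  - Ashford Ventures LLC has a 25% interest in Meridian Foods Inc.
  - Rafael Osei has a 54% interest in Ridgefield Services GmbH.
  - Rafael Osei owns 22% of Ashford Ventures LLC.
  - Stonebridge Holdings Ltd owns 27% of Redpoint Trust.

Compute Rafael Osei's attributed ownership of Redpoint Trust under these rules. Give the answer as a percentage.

Chain via Ridgefield Services GmbH → Copperline Textiles S.p.A. → Stonebridge Holdings Ltd (R2): 54% × 89% × 56% × 27% = 7.266672% of Redpoint Trust.
Chain via Ashford Ventures LLC → Meridian Foods Inc. → Oakhollow Realty LP (R2): 22% × 25% × 46% × 32% = 0.8096% of Redpoint Trust.
Aggregating (R1): 7.266672% + 0.8096% = 8.076272%.

8.076272%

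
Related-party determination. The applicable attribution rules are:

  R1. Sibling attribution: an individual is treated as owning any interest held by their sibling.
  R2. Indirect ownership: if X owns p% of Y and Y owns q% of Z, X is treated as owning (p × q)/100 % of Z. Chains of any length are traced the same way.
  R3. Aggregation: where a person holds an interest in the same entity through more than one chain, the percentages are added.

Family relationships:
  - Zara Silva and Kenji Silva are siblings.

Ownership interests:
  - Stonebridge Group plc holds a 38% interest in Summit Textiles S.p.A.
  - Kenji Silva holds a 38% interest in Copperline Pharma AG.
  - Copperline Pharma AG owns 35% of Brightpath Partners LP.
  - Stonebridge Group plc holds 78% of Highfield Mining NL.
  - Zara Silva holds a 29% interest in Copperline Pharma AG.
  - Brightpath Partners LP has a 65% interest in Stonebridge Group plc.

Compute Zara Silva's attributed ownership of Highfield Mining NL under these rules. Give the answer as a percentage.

11.88915%

By sibling attribution (R1), Zara Silva is treated as also owning Kenji Silva's interest in Copperline Pharma AG, giving 29% + 38% = 67%.
Chain via Copperline Pharma AG → Brightpath Partners LP → Stonebridge Group plc (R2): 67% × 35% × 65% × 78% = 11.88915% of Highfield Mining NL.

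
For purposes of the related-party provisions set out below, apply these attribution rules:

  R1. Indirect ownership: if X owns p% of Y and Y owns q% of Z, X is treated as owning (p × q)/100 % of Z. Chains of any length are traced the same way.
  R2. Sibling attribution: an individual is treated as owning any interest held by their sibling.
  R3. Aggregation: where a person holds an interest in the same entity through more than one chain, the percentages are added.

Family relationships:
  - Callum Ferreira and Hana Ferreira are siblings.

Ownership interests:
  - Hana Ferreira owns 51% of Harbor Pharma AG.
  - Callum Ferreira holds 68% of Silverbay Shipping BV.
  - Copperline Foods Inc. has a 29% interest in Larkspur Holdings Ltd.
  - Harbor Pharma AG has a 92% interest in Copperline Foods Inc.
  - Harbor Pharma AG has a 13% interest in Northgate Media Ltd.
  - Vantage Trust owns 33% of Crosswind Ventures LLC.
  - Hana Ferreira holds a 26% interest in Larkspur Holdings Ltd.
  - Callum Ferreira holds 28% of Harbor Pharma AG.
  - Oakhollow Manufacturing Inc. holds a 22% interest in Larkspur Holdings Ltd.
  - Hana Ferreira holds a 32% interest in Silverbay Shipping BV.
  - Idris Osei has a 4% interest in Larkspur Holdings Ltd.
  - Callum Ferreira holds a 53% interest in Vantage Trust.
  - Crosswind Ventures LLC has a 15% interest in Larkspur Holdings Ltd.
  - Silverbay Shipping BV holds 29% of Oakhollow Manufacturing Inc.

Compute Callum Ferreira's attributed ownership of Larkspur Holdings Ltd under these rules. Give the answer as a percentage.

By sibling attribution (R2), Callum Ferreira is treated as also owning Hana Ferreira's interest in Silverbay Shipping BV, giving 68% + 32% = 100%.
By sibling attribution (R2), Callum Ferreira is treated as also owning Hana Ferreira's interest in Harbor Pharma AG, giving 28% + 51% = 79%.
By sibling attribution (R2), Callum Ferreira is treated as owning Hana Ferreira's 26% interest in Larkspur Holdings Ltd.
Chain via Silverbay Shipping BV → Oakhollow Manufacturing Inc. (R1): 100% × 29% × 22% = 6.38% of Larkspur Holdings Ltd.
Chain via Harbor Pharma AG → Copperline Foods Inc. (R1): 79% × 92% × 29% = 21.0772% of Larkspur Holdings Ltd.
Chain via Vantage Trust → Crosswind Ventures LLC (R1): 53% × 33% × 15% = 2.6235% of Larkspur Holdings Ltd.
Direct interest in Larkspur Holdings Ltd: 26%.
Aggregating (R3): 6.38% + 21.0772% + 2.6235% + 26% = 56.0807%.

56.0807%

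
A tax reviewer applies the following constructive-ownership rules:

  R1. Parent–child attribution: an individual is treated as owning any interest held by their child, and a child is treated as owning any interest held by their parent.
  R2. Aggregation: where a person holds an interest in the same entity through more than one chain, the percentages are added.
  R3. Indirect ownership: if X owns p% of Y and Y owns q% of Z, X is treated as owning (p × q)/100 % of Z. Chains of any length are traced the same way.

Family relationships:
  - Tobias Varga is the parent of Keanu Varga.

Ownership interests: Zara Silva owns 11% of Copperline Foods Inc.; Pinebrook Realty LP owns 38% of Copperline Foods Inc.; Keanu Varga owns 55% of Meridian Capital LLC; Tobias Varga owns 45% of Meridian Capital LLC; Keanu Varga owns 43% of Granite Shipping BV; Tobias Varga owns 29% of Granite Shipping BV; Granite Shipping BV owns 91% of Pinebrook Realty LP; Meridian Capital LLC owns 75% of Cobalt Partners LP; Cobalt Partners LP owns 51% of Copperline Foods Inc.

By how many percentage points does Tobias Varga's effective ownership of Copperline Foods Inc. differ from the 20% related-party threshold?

43.1476

By parent–child attribution (R1), Tobias Varga is treated as also owning Keanu Varga's interest in Meridian Capital LLC, giving 45% + 55% = 100%.
By parent–child attribution (R1), Tobias Varga is treated as also owning Keanu Varga's interest in Granite Shipping BV, giving 29% + 43% = 72%.
Chain via Meridian Capital LLC → Cobalt Partners LP (R3): 100% × 75% × 51% = 38.25% of Copperline Foods Inc.
Chain via Granite Shipping BV → Pinebrook Realty LP (R3): 72% × 91% × 38% = 24.8976% of Copperline Foods Inc.
Aggregating (R2): 38.25% + 24.8976% = 63.1476%.
63.1476% exceeds the 20% threshold by 43.1476 percentage points.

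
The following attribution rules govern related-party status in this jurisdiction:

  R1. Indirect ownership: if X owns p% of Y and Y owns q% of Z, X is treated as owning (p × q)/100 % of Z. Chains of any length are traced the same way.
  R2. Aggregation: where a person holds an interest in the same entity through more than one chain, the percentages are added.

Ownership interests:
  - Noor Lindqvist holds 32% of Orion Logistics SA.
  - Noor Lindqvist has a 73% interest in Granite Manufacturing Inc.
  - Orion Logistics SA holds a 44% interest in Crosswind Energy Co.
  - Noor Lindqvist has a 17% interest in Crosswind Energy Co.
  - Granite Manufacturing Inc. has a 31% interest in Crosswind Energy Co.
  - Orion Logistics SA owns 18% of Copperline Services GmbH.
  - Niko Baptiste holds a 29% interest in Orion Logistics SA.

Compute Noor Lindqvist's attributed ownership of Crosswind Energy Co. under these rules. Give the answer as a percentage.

Chain via Orion Logistics SA (R1): 32% × 44% = 14.08% of Crosswind Energy Co.
Chain via Granite Manufacturing Inc. (R1): 73% × 31% = 22.63% of Crosswind Energy Co.
Direct interest in Crosswind Energy Co: 17%.
Aggregating (R2): 14.08% + 22.63% + 17% = 53.71%.

53.71%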